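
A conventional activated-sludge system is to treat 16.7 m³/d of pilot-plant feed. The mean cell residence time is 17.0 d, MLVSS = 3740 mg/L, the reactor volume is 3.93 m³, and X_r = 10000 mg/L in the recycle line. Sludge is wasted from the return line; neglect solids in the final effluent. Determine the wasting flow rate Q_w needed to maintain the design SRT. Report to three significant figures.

Wasting from the return line (neglecting effluent solids): Q_w = V·X / (θ_c·X_r) = 3.930 × 3740 / (17.0 × 10000) = 0.08646 m³/d.

Q_w ≈ 0.0865 m³/d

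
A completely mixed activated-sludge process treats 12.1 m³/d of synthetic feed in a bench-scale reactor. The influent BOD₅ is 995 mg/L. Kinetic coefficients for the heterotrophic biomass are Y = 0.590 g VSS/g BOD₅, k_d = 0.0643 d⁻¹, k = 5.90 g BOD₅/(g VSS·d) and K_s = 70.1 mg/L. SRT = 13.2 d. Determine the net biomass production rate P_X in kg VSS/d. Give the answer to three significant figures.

Effluent substrate depends only on kinetics and SRT: S = K_s(1 + k_d θ_c) / [θ_c(Yk − k_d) − 1] = 70.1 × (1 + 0.0643 × 13.2) / [13.2 × (0.590 × 5.90 − 0.0643) − 1] = 129.6 / 44.10 = 2.939 mg/L.
Observed yield with endogenous decay: Y_obs = Y / (1 + k_d·θ_c) = 0.590 / (1 + 0.0643 × 13.2) = 0.590 / 1.849 = 0.3191 g VSS/g BOD₅.
Mass of BOD₅ removed per day: Q(S₀ − S) = 12.1 × 992.1 g/m³ = 12.00 kg/d.
So the net sludge growth is P_X = 0.3191 × 12.00 = 3.831 kg VSS/d.

P_X ≈ 3.83 kg VSS/d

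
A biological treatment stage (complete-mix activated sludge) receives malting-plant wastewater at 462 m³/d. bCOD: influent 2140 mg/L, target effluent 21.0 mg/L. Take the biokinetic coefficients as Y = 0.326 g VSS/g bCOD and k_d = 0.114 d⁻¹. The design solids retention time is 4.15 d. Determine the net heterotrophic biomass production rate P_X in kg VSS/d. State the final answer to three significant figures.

Observed yield with endogenous decay: Y_obs = Y / (1 + k_d·θ_c) = 0.326 / (1 + 0.114 × 4.15) = 0.326 / 1.473 = 0.2213 g VSS/g bCOD.
Substrate removed = Q·(S₀ − S) = 462 m³/d × (2140 − 21.0) g/m³ = 9.79×10^5 g/d = 979.0 kg/d.
P_X = Y_obs · Q(S₀ − S) = 0.2213 × 979.0 = 216.6 kg VSS/d.

P_X ≈ 217 kg VSS/d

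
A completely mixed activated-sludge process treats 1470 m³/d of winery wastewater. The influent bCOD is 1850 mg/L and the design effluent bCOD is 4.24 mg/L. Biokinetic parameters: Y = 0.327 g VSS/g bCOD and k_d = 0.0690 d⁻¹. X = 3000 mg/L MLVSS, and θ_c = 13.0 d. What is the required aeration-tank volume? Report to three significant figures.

Rearranging the biomass balance for a CMAS with decay, V = Y·Q·ΔS·θ_c / [X·(1+k_d θ_c)] = 0.327 × 1470 × (1850 − 4.24) × 13.0 / [3000 × (1 + 0.0690 × 13.0)] = 1.15×10^7 / 5691 = 2027 m³.

V ≈ 2030 m³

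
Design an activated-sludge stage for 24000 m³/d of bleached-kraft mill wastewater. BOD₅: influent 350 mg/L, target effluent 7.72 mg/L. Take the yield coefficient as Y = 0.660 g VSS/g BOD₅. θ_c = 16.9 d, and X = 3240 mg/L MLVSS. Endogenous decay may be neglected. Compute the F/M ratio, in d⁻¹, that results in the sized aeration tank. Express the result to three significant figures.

F/M ≈ 0.0917 d⁻¹

V·X = Y·Q·ΔS·θ_c gives V = 0.660 × 24000 × (350 − 7.72) × 16.9 / 3240 = 28280 m³.
F/M = applied load / biomass = Q·S₀/(V·X) = 24000 × 350 / (28280 × 3240) = 0.09168 d⁻¹.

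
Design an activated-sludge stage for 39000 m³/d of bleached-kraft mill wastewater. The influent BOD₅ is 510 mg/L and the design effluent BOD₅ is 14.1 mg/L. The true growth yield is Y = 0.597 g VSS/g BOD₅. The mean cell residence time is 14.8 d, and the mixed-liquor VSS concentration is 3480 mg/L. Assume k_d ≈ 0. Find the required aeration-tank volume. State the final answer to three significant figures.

V ≈ 49100 m³

With k_d = 0 the design equation reduces to V = Y Q (S₀−S) θ_c / X = 0.597 × 39000 × (510 − 14.1) × 14.8 / 3480 = 49104 m³.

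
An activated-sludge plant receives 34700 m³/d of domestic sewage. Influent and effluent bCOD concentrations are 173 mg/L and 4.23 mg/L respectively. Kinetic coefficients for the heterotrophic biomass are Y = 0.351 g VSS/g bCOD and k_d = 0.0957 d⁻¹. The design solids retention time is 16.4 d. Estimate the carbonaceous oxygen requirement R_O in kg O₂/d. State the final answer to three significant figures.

R_O ≈ 4720 kg O₂/d

Observed yield with endogenous decay: Y_obs = Y / (1 + k_d·θ_c) = 0.351 / (1 + 0.0957 × 16.4) = 0.351 / 2.569 = 0.1366 g VSS/g bCOD.
Substrate removed = Q·(S₀ − S) = 34700 m³/d × (173 − 4.23) g/m³ = 5.86×10^6 g/d = 5856 kg/d.
Biomass synthesised: P_X = Y_obs × 5856 = 800.0 kg VSS/d.
R_O = Q·ΔS − 1.42 P_X = 5856 − 1136 = 4720 kg O₂/d.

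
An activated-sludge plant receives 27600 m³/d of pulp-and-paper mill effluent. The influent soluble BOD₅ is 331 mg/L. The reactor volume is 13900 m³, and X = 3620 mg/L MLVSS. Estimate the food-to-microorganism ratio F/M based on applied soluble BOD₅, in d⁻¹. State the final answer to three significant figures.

F/M ≈ 0.182 d⁻¹

Food-to-microorganism ratio F/M = Q S₀ / (V X) = 27600 × 331 / (13900 × 3620) = 0.1816 d⁻¹.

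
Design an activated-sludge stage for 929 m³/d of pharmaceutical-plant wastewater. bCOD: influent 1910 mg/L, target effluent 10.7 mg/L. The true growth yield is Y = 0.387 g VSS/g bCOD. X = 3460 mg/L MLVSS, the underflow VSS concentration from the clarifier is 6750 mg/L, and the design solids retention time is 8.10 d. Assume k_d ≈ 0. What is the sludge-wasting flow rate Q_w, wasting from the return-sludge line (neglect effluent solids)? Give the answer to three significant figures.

Q_w ≈ 101 m³/d

V·X = Y·Q·ΔS·θ_c gives V = 0.387 × 929 × (1910 − 10.7) × 8.10 / 3460 = 1599 m³.
θ_c = V·X/(Q_w·X_r) when wasting from the recycle, so Q_w = V·X/(θ_c·X_r) = 1599 × 3460 / (8.10 × 6750) = 101.2 m³/d.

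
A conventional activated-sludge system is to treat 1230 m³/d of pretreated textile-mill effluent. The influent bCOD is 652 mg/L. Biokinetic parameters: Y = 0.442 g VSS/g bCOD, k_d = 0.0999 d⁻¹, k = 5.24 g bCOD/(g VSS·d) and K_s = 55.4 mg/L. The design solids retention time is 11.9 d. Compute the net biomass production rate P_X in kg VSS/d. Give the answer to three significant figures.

P_X ≈ 161 kg VSS/d

Effluent substrate depends only on kinetics and SRT: S = K_s(1 + k_d θ_c) / [θ_c(Yk − k_d) − 1] = 55.4 × (1 + 0.0999 × 11.9) / [11.9 × (0.442 × 5.24 − 0.0999) − 1] = 121.3 / 25.37 = 4.779 mg/L.
The observed yield is Y_obs = Y/(1 + k_d·θ_c) = 0.442 / (1 + 0.0999 × 11.9) = 0.442 / 2.189 = 0.2019 g VSS per g bCOD removed.
Q·(S₀ − S) = 1230 × (652 − 4.78) × 10⁻³ = 796.1 kg/d removed.
Net biomass production P_X = Y_obs × Q·(S₀ − S) = 0.2019 × 796.1 = 160.8 kg VSS/d.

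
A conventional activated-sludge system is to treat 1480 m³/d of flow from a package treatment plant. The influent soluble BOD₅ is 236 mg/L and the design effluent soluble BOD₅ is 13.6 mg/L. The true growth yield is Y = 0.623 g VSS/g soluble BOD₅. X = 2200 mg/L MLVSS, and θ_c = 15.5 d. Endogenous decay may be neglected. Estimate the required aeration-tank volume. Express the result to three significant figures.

V ≈ 1440 m³

With k_d = 0 the design equation reduces to V = Y Q (S₀−S) θ_c / X = 0.623 × 1480 × (236 − 13.6) × 15.5 / 2200 = 1445 m³.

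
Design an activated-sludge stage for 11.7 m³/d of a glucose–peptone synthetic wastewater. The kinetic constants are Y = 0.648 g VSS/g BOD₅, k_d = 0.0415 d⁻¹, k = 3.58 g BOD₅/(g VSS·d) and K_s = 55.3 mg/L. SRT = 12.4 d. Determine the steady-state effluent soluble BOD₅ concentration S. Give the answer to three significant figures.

From the Monod/SRT balance for a CMAS, S = K_s·(1+k_d θ_c)/[θ_c·(Y k − k_d) − 1] = 55.3 × (1 + 0.0415 × 12.4) / [12.4 × (0.648 × 3.58 − 0.0415) − 1] = 83.76 / 27.25 = 3.074 mg/L.

S ≈ 3.07 mg/L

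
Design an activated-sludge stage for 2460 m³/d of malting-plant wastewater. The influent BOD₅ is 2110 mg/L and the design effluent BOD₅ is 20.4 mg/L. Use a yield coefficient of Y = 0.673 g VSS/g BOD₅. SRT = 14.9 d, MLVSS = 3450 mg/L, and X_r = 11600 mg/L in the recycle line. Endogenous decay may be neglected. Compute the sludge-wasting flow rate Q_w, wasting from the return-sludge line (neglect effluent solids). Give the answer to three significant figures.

Q_w ≈ 298 m³/d

V·X = Y·Q·ΔS·θ_c gives V = 0.673 × 2460 × (2110 − 20.4) × 14.9 / 3450 = 14941 m³.
θ_c = V·X/(Q_w·X_r) when wasting from the recycle, so Q_w = V·X/(θ_c·X_r) = 14941 × 3450 / (14.9 × 11600) = 298.2 m³/d.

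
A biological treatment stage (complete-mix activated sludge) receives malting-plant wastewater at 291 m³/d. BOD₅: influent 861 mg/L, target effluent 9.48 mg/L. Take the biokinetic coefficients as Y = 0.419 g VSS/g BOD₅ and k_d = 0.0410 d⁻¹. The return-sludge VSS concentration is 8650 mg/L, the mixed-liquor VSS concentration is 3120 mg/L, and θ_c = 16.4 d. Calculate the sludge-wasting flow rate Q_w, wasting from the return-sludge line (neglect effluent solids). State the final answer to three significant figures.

Q_w ≈ 7.18 m³/d

From the SRT design equation V = Y Q (S₀−S) θ_c / [X (1 + k_d θ_c)] = 0.419 × 291 × (861 − 9.48) × 16.4 / [3120 × (1 + 0.0410 × 16.4)] = 1.7×10^6 / 5218 = 326.3 m³.
θ_c = V·X/(Q_w·X_r) when wasting from the recycle, so Q_w = V·X/(θ_c·X_r) = 326.3 × 3120 / (16.4 × 8650) = 7.177 m³/d.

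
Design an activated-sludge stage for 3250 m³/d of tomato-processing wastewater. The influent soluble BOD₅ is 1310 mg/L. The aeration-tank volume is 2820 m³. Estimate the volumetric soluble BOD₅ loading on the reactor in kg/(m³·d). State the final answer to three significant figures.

L_v ≈ 1.51 kg soluble BOD₅/(m³·d)

Applied soluble BOD₅ load per unit volume = Q·S₀/V = (3250 × 1310/1000)/2820 = 1.510 kg soluble BOD₅·m⁻³·d⁻¹.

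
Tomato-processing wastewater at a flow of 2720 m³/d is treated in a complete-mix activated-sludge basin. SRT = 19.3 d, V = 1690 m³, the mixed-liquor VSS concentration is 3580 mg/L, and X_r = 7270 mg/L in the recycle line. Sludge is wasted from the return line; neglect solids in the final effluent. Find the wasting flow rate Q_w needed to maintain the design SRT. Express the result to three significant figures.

Wasting from the return line (neglecting effluent solids): Q_w = V·X / (θ_c·X_r) = 1690 × 3580 / (19.3 × 7270) = 43.12 m³/d.

Q_w ≈ 43.1 m³/d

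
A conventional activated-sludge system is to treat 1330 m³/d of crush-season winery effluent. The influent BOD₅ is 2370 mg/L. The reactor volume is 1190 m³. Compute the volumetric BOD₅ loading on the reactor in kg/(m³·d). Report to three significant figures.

L_v ≈ 2.65 kg BOD₅/(m³·d)

Volumetric loading L_v = Q·S₀ / V = 1330 × 2370 g/m³ / 1190 m³ = 2649 g/(m³·d) = 2.649 kg BOD₅/(m³·d).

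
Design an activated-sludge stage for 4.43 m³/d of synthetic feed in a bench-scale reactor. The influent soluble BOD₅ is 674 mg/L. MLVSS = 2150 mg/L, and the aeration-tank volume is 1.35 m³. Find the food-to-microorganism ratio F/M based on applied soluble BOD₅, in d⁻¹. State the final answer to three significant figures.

F/M = applied load / biomass = Q·S₀/(V·X) = 4.43 × 674 / (1.350 × 2150) = 1.029 d⁻¹.

F/M ≈ 1.03 d⁻¹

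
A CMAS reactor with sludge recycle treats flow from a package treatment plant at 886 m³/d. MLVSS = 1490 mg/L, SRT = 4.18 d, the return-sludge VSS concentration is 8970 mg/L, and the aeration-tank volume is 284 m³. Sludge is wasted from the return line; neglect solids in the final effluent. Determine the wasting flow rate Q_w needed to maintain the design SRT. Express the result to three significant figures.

θ_c = V·X/(Q_w·X_r) when wasting from the recycle, so Q_w = V·X/(θ_c·X_r) = 284.0 × 1490 / (4.18 × 8970) = 11.29 m³/d.

Q_w ≈ 11.3 m³/d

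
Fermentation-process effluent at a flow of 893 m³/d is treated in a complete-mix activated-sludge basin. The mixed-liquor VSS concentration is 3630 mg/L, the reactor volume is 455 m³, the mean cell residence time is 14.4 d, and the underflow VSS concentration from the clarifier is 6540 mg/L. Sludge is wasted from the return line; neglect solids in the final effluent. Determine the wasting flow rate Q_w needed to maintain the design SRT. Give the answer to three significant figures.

Q_w ≈ 17.5 m³/d

Q_w = (V·X)/(θ_c X_r) = 455.0 × 3630 / (14.4 × 6540) = 17.54 m³/d.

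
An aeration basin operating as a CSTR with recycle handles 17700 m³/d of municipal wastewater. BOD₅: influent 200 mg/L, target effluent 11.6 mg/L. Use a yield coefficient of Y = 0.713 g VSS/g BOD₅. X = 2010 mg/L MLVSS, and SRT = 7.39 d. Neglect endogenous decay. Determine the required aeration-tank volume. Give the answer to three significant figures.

V ≈ 8740 m³

With k_d = 0 the design equation reduces to V = Y Q (S₀−S) θ_c / X = 0.713 × 17700 × (200 − 11.6) × 7.39 / 2010 = 8742 m³.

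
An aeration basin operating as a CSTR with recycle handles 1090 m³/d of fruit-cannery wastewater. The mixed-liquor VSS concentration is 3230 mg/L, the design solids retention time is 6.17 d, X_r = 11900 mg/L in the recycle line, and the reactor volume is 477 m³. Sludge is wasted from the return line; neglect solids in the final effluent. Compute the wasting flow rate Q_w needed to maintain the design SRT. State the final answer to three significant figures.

Q_w = (V·X)/(θ_c X_r) = 477.0 × 3230 / (6.17 × 11900) = 20.98 m³/d.

Q_w ≈ 21.0 m³/d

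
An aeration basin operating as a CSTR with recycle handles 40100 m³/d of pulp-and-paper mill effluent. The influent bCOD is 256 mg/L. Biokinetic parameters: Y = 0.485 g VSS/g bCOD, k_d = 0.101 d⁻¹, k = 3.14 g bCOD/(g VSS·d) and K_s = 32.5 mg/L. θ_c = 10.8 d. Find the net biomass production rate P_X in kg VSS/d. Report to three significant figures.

From the Monod/SRT balance for a CMAS, S = K_s·(1+k_d θ_c)/[θ_c·(Y k − k_d) − 1] = 32.5 × (1 + 0.101 × 10.8) / [10.8 × (0.485 × 3.14 − 0.101) − 1] = 67.95 / 14.36 = 4.733 mg/L.
Y_obs = Y / (1 + k_d θ_c) = 0.485 / (1 + 0.101 × 10.8) = 0.485 / 2.091 = 0.2320.
ΔS = 256 − 4.73 = 251.3 mg/L, so the substrate removal rate is 40100 × 251.3/1000 = 10076 kg bCOD/d.
So the net sludge growth is P_X = 0.2320 × 10076 = 2337 kg VSS/d.

P_X ≈ 2340 kg VSS/d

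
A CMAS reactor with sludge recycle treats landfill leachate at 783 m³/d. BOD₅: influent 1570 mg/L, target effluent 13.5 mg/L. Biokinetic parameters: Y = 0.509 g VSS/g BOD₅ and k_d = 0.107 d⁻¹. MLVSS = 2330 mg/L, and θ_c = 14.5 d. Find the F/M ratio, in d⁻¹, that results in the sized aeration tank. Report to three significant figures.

From the SRT design equation V = Y Q (S₀−S) θ_c / [X (1 + k_d θ_c)] = 0.509 × 783 × (1570 − 13.5) × 14.5 / [2330 × (1 + 0.107 × 14.5)] = 8.99×10^6 / 5945 = 1513 m³.
F/M = applied load / biomass = Q·S₀/(V·X) = 783 × 1570 / (1513 × 2330) = 0.3487 d⁻¹.

F/M ≈ 0.349 d⁻¹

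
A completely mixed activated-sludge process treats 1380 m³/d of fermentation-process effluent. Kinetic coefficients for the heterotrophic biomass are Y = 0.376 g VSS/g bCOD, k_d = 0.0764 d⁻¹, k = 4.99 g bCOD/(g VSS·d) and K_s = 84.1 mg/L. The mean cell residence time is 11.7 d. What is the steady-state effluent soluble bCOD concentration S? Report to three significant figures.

S ≈ 7.94 mg/L

Effluent substrate depends only on kinetics and SRT: S = K_s(1 + k_d θ_c) / [θ_c(Yk − k_d) − 1] = 84.1 × (1 + 0.0764 × 11.7) / [11.7 × (0.376 × 4.99 − 0.0764) − 1] = 159.3 / 20.06 = 7.941 mg/L.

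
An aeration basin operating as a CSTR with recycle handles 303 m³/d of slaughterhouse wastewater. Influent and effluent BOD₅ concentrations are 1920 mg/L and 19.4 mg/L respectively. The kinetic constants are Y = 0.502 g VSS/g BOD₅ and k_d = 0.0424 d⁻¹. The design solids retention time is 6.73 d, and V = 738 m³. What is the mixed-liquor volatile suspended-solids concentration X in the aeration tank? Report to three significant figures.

X ≈ 2050 mg/L

From V·X·(1 + k_d·θ_c) = Y·Q·(S₀ − S)·θ_c: X = 0.502 × 303 × (1920 − 19.4) × 6.73 / [738 × (1 + 0.0424 × 6.73)] = 2051 mg/L.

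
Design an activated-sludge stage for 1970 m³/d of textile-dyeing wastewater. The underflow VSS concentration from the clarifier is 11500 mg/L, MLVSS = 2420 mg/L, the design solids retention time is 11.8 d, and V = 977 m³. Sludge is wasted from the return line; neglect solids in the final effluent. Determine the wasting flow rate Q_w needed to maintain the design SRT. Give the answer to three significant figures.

Q_w = (V·X)/(θ_c X_r) = 977.0 × 2420 / (11.8 × 11500) = 17.42 m³/d.

Q_w ≈ 17.4 m³/d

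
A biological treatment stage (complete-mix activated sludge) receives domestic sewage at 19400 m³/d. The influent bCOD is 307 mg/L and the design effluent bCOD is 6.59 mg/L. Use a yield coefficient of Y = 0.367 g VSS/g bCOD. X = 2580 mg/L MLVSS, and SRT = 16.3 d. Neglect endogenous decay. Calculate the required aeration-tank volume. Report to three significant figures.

V ≈ 13500 m³

With k_d = 0 the design equation reduces to V = Y Q (S₀−S) θ_c / X = 0.367 × 19400 × (307 − 6.59) × 16.3 / 2580 = 13513 m³.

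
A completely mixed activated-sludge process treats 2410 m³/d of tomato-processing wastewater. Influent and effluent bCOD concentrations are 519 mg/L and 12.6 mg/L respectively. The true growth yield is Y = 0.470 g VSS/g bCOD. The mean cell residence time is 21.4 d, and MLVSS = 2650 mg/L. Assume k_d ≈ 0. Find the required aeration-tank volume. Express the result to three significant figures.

V ≈ 4630 m³

V·X = Y·Q·ΔS·θ_c gives V = 0.470 × 2410 × (519 − 12.6) × 21.4 / 2650 = 4632 m³.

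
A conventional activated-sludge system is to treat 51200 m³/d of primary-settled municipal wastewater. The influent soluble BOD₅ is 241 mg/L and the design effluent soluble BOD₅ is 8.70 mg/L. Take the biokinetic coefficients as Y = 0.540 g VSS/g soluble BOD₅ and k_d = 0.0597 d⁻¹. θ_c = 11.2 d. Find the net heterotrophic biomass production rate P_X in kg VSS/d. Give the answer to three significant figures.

Correct the yield for decay: Y_obs = Y/(1 + k_d θ_c) = 0.540 / (1 + 0.0597 × 11.2) = 0.540 / 1.669 = 0.3236.
Mass of soluble BOD₅ removed per day: Q(S₀ − S) = 51200 × 232.3 g/m³ = 11894 kg/d.
P_X = Y_obs · Q(S₀ − S) = 0.3236 × 11894 = 3849 kg VSS/d.

P_X ≈ 3850 kg VSS/d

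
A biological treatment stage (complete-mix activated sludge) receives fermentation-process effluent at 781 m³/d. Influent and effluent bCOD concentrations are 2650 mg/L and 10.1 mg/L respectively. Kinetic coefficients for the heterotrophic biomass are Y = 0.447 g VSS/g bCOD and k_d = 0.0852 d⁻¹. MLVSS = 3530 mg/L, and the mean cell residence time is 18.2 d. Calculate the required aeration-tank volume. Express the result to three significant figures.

Rearranging the biomass balance for a CMAS with decay, V = Y·Q·ΔS·θ_c / [X·(1+k_d θ_c)] = 0.447 × 781 × (2650 − 10.1) × 18.2 / [3530 × (1 + 0.0852 × 18.2)] = 1.68×10^7 / 9004 = 1863 m³.

V ≈ 1860 m³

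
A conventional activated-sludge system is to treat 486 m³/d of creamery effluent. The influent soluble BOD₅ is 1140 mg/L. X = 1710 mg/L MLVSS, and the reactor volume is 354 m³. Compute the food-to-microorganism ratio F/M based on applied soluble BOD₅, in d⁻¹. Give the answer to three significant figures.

F/M ≈ 0.915 d⁻¹

Food-to-microorganism ratio F/M = Q S₀ / (V X) = 486 × 1140 / (354.0 × 1710) = 0.9153 d⁻¹.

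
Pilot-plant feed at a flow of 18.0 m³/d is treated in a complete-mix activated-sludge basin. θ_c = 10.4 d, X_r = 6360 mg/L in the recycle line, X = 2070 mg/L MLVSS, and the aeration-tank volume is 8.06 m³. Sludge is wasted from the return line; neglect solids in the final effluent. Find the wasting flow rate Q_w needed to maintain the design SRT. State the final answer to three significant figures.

Q_w = (V·X)/(θ_c X_r) = 8.060 × 2070 / (10.4 × 6360) = 0.2522 m³/d.

Q_w ≈ 0.252 m³/d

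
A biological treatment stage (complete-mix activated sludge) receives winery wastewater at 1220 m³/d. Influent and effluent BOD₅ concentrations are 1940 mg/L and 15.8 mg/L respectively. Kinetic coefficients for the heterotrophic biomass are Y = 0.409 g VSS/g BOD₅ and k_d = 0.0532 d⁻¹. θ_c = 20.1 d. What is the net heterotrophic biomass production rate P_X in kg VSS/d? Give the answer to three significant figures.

The observed yield is Y_obs = Y/(1 + k_d·θ_c) = 0.409 / (1 + 0.0532 × 20.1) = 0.409 / 2.069 = 0.1976 g VSS per g BOD₅ removed.
Mass of BOD₅ removed per day: Q(S₀ − S) = 1220 × 1924 g/m³ = 2348 kg/d.
So the net sludge growth is P_X = 0.1976 × 2348 = 464.0 kg VSS/d.

P_X ≈ 464 kg VSS/d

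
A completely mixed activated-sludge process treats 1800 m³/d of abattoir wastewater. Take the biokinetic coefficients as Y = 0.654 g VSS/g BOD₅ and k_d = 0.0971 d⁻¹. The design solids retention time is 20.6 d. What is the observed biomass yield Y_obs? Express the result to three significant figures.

Y_obs ≈ 0.218 g VSS/g BOD₅

Y_obs = Y / (1 + k_d θ_c) = 0.654 / (1 + 0.0971 × 20.6) = 0.654 / 3.000 = 0.2180.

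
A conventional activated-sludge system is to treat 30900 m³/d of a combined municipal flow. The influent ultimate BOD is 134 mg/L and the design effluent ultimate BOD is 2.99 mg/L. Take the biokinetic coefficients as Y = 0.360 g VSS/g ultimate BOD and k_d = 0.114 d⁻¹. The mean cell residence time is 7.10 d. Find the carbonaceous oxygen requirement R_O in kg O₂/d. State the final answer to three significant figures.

R_O ≈ 2900 kg O₂/d

Y_obs = Y / (1 + k_d θ_c) = 0.360 / (1 + 0.114 × 7.10) = 0.360 / 1.809 = 0.1990.
ΔS = 134 − 2.99 = 131.0 mg/L, so the substrate removal rate is 30900 × 131.0/1000 = 4048 kg ultimate BOD/d.
Net sludge production P_X = 0.1990 × 4048 = 805.4 kg VSS/d.
R_O = Q·ΔS − 1.42 P_X = 4048 − 1144 = 2904 kg O₂/d.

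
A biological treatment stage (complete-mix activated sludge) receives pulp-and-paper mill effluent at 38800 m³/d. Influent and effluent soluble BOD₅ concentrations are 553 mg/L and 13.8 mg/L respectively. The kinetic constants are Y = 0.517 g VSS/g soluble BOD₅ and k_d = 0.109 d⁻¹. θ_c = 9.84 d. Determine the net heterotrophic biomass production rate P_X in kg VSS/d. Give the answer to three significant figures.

P_X ≈ 5220 kg VSS/d

Observed yield with endogenous decay: Y_obs = Y / (1 + k_d·θ_c) = 0.517 / (1 + 0.109 × 9.84) = 0.517 / 2.073 = 0.2494 g VSS/g soluble BOD₅.
ΔS = 553 − 13.8 = 539.2 mg/L, so the substrate removal rate is 38800 × 539.2/1000 = 20921 kg soluble BOD₅/d.
P_X = Y_obs · Q(S₀ − S) = 0.2494 × 20921 = 5219 kg VSS/d.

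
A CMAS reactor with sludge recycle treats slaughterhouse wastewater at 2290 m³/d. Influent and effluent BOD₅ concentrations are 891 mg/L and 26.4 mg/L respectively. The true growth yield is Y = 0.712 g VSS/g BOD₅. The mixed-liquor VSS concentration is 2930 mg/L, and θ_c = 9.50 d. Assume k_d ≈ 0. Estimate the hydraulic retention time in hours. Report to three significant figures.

With k_d = 0 the design equation reduces to V = Y Q (S₀−S) θ_c / X = 0.712 × 2290 × (891 − 26.4) × 9.50 / 2930 = 4571 m³.
τ = V/Q = 4571/2290 = 1.996 d, or 47.90 h.

τ ≈ 47.9 h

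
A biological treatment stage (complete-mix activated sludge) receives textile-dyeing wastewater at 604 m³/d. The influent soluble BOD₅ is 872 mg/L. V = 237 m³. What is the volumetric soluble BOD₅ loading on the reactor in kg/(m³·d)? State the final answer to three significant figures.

Volumetric loading L_v = Q·S₀ / V = 604 × 872 g/m³ / 237.0 m³ = 2222 g/(m³·d) = 2.222 kg soluble BOD₅/(m³·d).

L_v ≈ 2.22 kg soluble BOD₅/(m³·d)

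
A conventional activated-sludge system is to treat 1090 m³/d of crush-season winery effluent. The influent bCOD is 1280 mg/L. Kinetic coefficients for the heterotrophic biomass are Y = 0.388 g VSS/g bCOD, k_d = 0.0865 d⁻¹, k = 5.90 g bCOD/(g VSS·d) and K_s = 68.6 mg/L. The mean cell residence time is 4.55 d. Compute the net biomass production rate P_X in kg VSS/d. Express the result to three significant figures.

P_X ≈ 385 kg VSS/d

From the Monod/SRT balance for a CMAS, S = K_s·(1+k_d θ_c)/[θ_c·(Y k − k_d) − 1] = 68.6 × (1 + 0.0865 × 4.55) / [4.55 × (0.388 × 5.90 − 0.0865) − 1] = 95.60 / 9.022 = 10.60 mg/L.
Correct the yield for decay: Y_obs = Y/(1 + k_d θ_c) = 0.388 / (1 + 0.0865 × 4.55) = 0.388 / 1.394 = 0.2784.
Mass of bCOD removed per day: Q(S₀ − S) = 1090 × 1269 g/m³ = 1384 kg/d.
Biomass produced: P_X = Y_obs·Q·ΔS = 0.2784 × 1384 ≈ 385.2 kg VSS/d.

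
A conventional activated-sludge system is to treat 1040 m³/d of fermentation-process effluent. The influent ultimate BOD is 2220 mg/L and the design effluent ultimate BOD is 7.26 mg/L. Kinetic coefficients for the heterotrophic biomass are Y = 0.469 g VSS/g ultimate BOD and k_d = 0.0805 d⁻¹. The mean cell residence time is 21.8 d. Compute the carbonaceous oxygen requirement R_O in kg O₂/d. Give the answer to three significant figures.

R_O ≈ 1740 kg O₂/d

Correct the yield for decay: Y_obs = Y/(1 + k_d θ_c) = 0.469 / (1 + 0.0805 × 21.8) = 0.469 / 2.755 = 0.1702.
Q·(S₀ − S) = 1040 × (2220 − 7.26) × 10⁻³ = 2301 kg/d removed.
Biomass synthesised: P_X = Y_obs × 2301 = 391.8 kg VSS/d.
Carbonaceous O₂ demand = substrate oxidised − cell-mass equivalent = 2301 − 1.42 × 391.8 = 1745 kg O₂/d.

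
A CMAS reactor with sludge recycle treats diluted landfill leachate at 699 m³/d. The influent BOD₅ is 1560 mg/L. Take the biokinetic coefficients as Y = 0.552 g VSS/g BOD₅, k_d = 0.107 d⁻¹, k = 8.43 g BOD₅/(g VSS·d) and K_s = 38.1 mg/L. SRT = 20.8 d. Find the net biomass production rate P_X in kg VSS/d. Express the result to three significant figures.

For a completely mixed reactor with recycle the Lawrence–McCarty relation gives S = K_s·(1 + k_d·θ_c) / [θ_c·(Y·k − k_d) − 1] = 38.1 × (1 + 0.107 × 20.8) / [20.8 × (0.552 × 8.43 − 0.107) − 1] = 122.9 / 93.56 = 1.313 mg/L.
Observed yield with endogenous decay: Y_obs = Y / (1 + k_d·θ_c) = 0.552 / (1 + 0.107 × 20.8) = 0.552 / 3.226 = 0.1711 g VSS/g BOD₅.
Mass of BOD₅ removed per day: Q(S₀ − S) = 699 × 1559 g/m³ = 1090 kg/d.
Net biomass production P_X = Y_obs × Q·(S₀ − S) = 0.1711 × 1090 = 186.5 kg VSS/d.

P_X ≈ 186 kg VSS/d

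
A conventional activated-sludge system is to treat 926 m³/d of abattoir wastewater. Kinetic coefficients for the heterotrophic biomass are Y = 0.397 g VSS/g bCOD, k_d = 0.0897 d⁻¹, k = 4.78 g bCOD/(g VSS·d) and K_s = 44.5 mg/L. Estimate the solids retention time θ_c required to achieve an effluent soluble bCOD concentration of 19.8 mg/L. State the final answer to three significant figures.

From 1/θ_c = Y·k·S/(K_s + S) − k_d: Y·k·S/(K_s+S) = 0.397 × 4.78 × 19.8 / (44.5 + 19.8) = 0.5843 d⁻¹.
Then 1/θ_c = μ − k_d = 0.5843 − 0.0897 = 0.4946 d⁻¹, giving θ_c = 2.022 d.

θ_c ≈ 2.02 d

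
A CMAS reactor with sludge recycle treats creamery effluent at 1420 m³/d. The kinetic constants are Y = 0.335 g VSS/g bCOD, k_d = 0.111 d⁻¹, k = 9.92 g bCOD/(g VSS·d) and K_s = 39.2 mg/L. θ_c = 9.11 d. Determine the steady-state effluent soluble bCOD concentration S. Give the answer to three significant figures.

Effluent substrate depends only on kinetics and SRT: S = K_s(1 + k_d θ_c) / [θ_c(Yk − k_d) − 1] = 39.2 × (1 + 0.111 × 9.11) / [9.11 × (0.335 × 9.92 − 0.111) − 1] = 78.84 / 28.26 = 2.789 mg/L.

S ≈ 2.79 mg/L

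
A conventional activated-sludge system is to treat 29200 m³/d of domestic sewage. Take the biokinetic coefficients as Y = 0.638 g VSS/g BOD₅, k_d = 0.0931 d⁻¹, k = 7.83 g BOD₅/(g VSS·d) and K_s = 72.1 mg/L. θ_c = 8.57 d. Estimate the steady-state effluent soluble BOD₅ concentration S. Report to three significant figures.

S ≈ 3.16 mg/L

For a completely mixed reactor with recycle the Lawrence–McCarty relation gives S = K_s·(1 + k_d·θ_c) / [θ_c·(Y·k − k_d) − 1] = 72.1 × (1 + 0.0931 × 8.57) / [8.57 × (0.638 × 7.83 − 0.0931) − 1] = 129.6 / 41.01 = 3.161 mg/L.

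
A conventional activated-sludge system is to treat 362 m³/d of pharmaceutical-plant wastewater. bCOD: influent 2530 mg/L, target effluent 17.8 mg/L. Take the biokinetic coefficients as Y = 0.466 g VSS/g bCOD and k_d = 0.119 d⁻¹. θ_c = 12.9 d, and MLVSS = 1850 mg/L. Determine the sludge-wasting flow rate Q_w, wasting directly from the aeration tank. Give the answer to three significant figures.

Q_w ≈ 90.4 m³/d

From the SRT design equation V = Y Q (S₀−S) θ_c / [X (1 + k_d θ_c)] = 0.466 × 362 × (2530 − 17.8) × 12.9 / [1850 × (1 + 0.119 × 12.9)] = 5.47×10^6 / 4690 = 1166 m³.
For wasting at MLVSS concentration, Q_w = V/θ_c = 1166/12.9 = 90.36 m³/d.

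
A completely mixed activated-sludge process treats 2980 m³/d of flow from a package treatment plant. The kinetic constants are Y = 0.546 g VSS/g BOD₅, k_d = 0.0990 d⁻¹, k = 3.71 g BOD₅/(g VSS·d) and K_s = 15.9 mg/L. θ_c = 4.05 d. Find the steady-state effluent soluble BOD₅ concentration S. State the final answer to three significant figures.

For a completely mixed reactor with recycle the Lawrence–McCarty relation gives S = K_s·(1 + k_d·θ_c) / [θ_c·(Y·k − k_d) − 1] = 15.9 × (1 + 0.0990 × 4.05) / [4.05 × (0.546 × 3.71 − 0.0990) − 1] = 22.28 / 6.803 = 3.274 mg/L.

S ≈ 3.27 mg/L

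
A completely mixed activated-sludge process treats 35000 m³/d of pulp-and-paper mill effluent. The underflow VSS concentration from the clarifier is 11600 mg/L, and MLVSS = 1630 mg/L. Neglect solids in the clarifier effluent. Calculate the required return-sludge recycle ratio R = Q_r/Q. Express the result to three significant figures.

Mass balance around the secondary clarifier (neglecting effluent solids): R = X / (X_r − X) = 1630 / (11600 − 1630) = 0.1635.

R ≈ 0.163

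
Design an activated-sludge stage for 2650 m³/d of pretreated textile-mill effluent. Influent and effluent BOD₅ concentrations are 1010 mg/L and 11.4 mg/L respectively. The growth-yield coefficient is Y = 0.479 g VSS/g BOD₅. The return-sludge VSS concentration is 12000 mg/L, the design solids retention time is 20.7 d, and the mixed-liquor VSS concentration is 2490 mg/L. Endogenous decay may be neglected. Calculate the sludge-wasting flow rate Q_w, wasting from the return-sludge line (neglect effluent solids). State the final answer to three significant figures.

V·X = Y·Q·ΔS·θ_c gives V = 0.479 × 2650 × (1010 − 11.4) × 20.7 / 2490 = 10538 m³.
θ_c = V·X/(Q_w·X_r) when wasting from the recycle, so Q_w = V·X/(θ_c·X_r) = 10538 × 2490 / (20.7 × 12000) = 105.6 m³/d.

Q_w ≈ 106 m³/d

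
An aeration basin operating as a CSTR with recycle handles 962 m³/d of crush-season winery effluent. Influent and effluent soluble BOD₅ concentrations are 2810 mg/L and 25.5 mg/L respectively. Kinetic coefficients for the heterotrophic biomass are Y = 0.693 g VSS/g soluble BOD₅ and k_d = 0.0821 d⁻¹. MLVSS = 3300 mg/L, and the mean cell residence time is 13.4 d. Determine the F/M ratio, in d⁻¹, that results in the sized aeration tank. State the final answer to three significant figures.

From the SRT design equation V = Y Q (S₀−S) θ_c / [X (1 + k_d θ_c)] = 0.693 × 962 × (2810 − 25.5) × 13.4 / [3300 × (1 + 0.0821 × 13.4)] = 2.49×10^7 / 6930 = 3589 m³.
F/M = Q·S₀ / (V·X) = 962 × 2810 / (3589 × 3300) = 0.2282 g soluble BOD₅·(g VSS·d)⁻¹.

F/M ≈ 0.228 d⁻¹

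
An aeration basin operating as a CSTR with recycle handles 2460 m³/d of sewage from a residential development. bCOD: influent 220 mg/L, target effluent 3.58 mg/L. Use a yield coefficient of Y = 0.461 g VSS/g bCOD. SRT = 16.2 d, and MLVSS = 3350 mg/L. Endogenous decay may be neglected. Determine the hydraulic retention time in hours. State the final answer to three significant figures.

V·X = Y·Q·ΔS·θ_c gives V = 0.461 × 2460 × (220 − 3.58) × 16.2 / 3350 = 1187 m³.
τ = V/Q = 1187/2460 = 0.4825 d, or 11.58 h.

τ ≈ 11.6 h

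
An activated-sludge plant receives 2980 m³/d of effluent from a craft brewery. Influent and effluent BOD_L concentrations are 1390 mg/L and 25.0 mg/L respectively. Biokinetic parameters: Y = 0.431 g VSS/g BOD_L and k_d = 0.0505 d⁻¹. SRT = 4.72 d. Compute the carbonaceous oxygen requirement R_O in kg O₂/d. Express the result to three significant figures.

Correct the yield for decay: Y_obs = Y/(1 + k_d θ_c) = 0.431 / (1 + 0.0505 × 4.72) = 0.431 / 1.238 = 0.3480.
ΔS = 1390 − 25.0 = 1365 mg/L, so the substrate removal rate is 2980 × 1365/1000 = 4068 kg BOD_L/d.
Biomass synthesised: P_X = Y_obs × 4068 = 1416 kg VSS/d.
Carbonaceous O₂ demand = substrate oxidised − cell-mass equivalent = 4068 − 1.42 × 1416 = 2057 kg O₂/d.

R_O ≈ 2060 kg O₂/d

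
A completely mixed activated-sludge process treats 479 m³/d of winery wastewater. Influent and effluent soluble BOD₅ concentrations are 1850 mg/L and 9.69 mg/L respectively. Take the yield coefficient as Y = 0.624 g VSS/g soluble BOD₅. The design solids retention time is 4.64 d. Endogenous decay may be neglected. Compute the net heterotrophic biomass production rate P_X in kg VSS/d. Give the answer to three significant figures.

P_X ≈ 550 kg VSS/d

With endogenous decay neglected, the observed yield equals the true yield: Y_obs = Y = 0.624 g VSS/g soluble BOD₅.
Mass of soluble BOD₅ removed per day: Q(S₀ − S) = 479 × 1840 g/m³ = 881.5 kg/d.
So the net sludge growth is P_X = 0.6240 × 881.5 = 550.1 kg VSS/d.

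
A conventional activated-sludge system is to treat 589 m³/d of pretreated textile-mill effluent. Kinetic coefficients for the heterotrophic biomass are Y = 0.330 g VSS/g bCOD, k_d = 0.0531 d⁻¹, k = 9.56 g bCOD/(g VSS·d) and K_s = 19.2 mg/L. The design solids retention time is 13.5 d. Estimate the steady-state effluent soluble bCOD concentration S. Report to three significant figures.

S ≈ 0.806 mg/L

Effluent substrate depends only on kinetics and SRT: S = K_s(1 + k_d θ_c) / [θ_c(Yk − k_d) − 1] = 19.2 × (1 + 0.0531 × 13.5) / [13.5 × (0.330 × 9.56 − 0.0531) − 1] = 32.96 / 40.87 = 0.8065 mg/L.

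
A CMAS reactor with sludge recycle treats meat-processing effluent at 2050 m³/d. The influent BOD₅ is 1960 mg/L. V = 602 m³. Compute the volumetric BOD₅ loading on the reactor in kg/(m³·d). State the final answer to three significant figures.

Volumetric loading L_v = Q·S₀ / V = 2050 × 1960 g/m³ / 602.0 m³ = 6674 g/(m³·d) = 6.674 kg BOD₅/(m³·d).

L_v ≈ 6.67 kg BOD₅/(m³·d)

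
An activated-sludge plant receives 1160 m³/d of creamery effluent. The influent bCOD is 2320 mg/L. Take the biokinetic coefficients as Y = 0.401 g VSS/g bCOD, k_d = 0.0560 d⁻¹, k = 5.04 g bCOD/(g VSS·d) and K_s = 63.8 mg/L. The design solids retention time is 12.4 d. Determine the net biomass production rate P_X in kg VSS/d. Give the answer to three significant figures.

For a completely mixed reactor with recycle the Lawrence–McCarty relation gives S = K_s·(1 + k_d·θ_c) / [θ_c·(Y·k − k_d) − 1] = 63.8 × (1 + 0.0560 × 12.4) / [12.4 × (0.401 × 5.04 − 0.0560) − 1] = 108.1 / 23.37 = 4.626 mg/L.
Correct the yield for decay: Y_obs = Y/(1 + k_d θ_c) = 0.401 / (1 + 0.0560 × 12.4) = 0.401 / 1.694 = 0.2367.
Substrate removed = Q·(S₀ − S) = 1160 m³/d × (2320 − 4.63) g/m³ = 2.69×10^6 g/d = 2686 kg/d.
So the net sludge growth is P_X = 0.2367 × 2686 = 635.6 kg VSS/d.

P_X ≈ 636 kg VSS/d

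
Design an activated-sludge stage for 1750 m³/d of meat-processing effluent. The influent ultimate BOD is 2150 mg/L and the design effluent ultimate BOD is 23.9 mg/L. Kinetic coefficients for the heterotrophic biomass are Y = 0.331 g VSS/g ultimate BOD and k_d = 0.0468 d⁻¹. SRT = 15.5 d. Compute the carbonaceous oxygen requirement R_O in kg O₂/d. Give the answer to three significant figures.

Y_obs = Y / (1 + k_d θ_c) = 0.331 / (1 + 0.0468 × 15.5) = 0.331 / 1.725 = 0.1918.
Mass of ultimate BOD removed per day: Q(S₀ − S) = 1750 × 2126 g/m³ = 3721 kg/d.
P_X = Y_obs·Q·(S₀ − S) = 0.1918 × 3721 = 713.8 kg VSS/d.
Carbonaceous O₂ demand = substrate oxidised − cell-mass equivalent = 3721 − 1.42 × 713.8 = 2707 kg O₂/d.

R_O ≈ 2710 kg O₂/d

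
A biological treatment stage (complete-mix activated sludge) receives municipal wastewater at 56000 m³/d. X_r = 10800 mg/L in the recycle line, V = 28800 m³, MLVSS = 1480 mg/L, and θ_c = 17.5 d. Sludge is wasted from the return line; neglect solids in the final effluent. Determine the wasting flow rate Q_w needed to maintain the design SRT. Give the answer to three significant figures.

θ_c = V·X/(Q_w·X_r) when wasting from the recycle, so Q_w = V·X/(θ_c·X_r) = 28800 × 1480 / (17.5 × 10800) = 225.5 m³/d.

Q_w ≈ 226 m³/d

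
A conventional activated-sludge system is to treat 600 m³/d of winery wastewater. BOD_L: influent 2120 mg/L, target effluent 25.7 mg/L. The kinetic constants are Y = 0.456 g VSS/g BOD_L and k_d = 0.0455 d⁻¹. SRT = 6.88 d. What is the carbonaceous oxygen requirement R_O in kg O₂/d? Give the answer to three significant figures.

R_O ≈ 637 kg O₂/d

Observed yield with endogenous decay: Y_obs = Y / (1 + k_d·θ_c) = 0.456 / (1 + 0.0455 × 6.88) = 0.456 / 1.313 = 0.3473 g VSS/g BOD_L.
Mass of BOD_L removed per day: Q(S₀ − S) = 600 × 2094 g/m³ = 1257 kg/d.
Biomass synthesised: P_X = Y_obs × 1257 = 436.4 kg VSS/d.
R_O = Q·(S₀ − S) − 1.42·P_X = 1257 − 1.42 × 436.4 = 636.9 kg O₂/d.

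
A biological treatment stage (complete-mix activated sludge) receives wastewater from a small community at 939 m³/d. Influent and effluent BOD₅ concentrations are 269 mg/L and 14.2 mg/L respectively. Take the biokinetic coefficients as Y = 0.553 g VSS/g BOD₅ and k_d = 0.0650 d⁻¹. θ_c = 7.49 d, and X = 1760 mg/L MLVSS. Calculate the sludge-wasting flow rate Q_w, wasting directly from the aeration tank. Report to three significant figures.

From the SRT design equation V = Y Q (S₀−S) θ_c / [X (1 + k_d θ_c)] = 0.553 × 939 × (269 − 14.2) × 7.49 / [1760 × (1 + 0.0650 × 7.49)] = 9.91×10^5 / 2617 = 378.7 m³.
With mixed-liquor wasting, θ_c = V/Q_w, so Q_w = V/θ_c = 378.7/7.49 = 50.56 m³/d.

Q_w ≈ 50.6 m³/d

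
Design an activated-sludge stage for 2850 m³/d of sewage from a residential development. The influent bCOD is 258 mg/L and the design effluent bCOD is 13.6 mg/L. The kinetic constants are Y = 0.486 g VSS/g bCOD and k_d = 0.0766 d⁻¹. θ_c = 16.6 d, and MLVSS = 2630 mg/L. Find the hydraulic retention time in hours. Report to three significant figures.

τ ≈ 7.92 h

From the SRT design equation V = Y Q (S₀−S) θ_c / [X (1 + k_d θ_c)] = 0.486 × 2850 × (258 − 13.6) × 16.6 / [2630 × (1 + 0.0766 × 16.6)] = 5.62×10^6 / 5974 = 940.6 m³.
Hydraulic retention time τ = V/Q = 940.6 / 2850 = 0.3300 d = 7.921 h.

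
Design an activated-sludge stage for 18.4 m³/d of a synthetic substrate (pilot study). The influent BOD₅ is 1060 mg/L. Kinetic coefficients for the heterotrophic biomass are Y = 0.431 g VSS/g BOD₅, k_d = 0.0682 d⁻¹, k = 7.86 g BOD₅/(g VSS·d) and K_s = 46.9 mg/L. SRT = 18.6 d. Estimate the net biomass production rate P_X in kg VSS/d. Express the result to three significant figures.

For a completely mixed reactor with recycle the Lawrence–McCarty relation gives S = K_s·(1 + k_d·θ_c) / [θ_c·(Y·k − k_d) − 1] = 46.9 × (1 + 0.0682 × 18.6) / [18.6 × (0.431 × 7.86 − 0.0682) − 1] = 106.4 / 60.74 = 1.752 mg/L.
The observed yield is Y_obs = Y/(1 + k_d·θ_c) = 0.431 / (1 + 0.0682 × 18.6) = 0.431 / 2.269 = 0.1900 g VSS per g BOD₅ removed.
ΔS = 1060 − 1.75 = 1058 mg/L, so the substrate removal rate is 18.4 × 1058/1000 = 19.47 kg BOD₅/d.
So the net sludge growth is P_X = 0.1900 × 19.47 = 3.699 kg VSS/d.

P_X ≈ 3.70 kg VSS/d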